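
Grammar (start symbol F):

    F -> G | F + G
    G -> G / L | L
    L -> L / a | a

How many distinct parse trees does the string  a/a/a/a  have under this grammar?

8

Parse trees for a/a/a/a:
  [F [G [G [L a]] / [L [L [L a] / a] / a]]]
  [F [G [G [G [L a]] / [L a]] / [L [L a] / a]]]
  [F [G [G [L [L a] / a]] / [L [L a] / a]]]
  [F [G [G [G [L a]] / [L [L a] / a]] / [L a]]]
  [F [G [G [G [G [L a]] / [L a]] / [L a]] / [L a]]]
  [F [G [G [G [L [L a] / a]] / [L a]] / [L a]]]
  [F [G [G [L [L [L a] / a] / a]] / [L a]]]
  [F [G [L [L [L [L a] / a] / a] / a]]]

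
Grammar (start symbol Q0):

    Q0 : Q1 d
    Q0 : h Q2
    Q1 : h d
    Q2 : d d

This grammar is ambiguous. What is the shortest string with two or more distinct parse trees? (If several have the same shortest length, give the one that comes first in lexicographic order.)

h d d

length 3: h d d has 2 parse trees

Two derivations of h d d:
  Q0 ⇒ Q1 d ⇒ h d d
  Q0 ⇒ h Q2 ⇒ h d d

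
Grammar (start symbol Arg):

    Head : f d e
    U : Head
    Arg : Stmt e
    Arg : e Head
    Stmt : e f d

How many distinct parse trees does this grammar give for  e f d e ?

2

Parse trees for e f d e:
  [Arg [Stmt e f d] e]
  [Arg e [Head f d e]]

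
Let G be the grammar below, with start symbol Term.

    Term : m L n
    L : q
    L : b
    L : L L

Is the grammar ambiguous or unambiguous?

Witness: m b b b n

Derivation 1: Term ⇒ m L n ⇒ m L L n ⇒ m b L n ⇒ m b L L n ⇒ m b b L n ⇒ m b b b n
Derivation 2: Term ⇒ m L n ⇒ m L L n ⇒ m L L L n ⇒ m b L L n ⇒ m b b L n ⇒ m b b b n

Two distinct leftmost derivations for the same string.

Ambiguous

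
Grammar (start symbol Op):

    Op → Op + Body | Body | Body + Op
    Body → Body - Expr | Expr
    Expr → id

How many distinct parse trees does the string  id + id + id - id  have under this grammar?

Parse trees for id + id + id - id:
  [Op [Op [Op [Body [Expr id]]] + [Body [Expr id]]] + [Body [Body [Expr id]] - [Expr id]]]
  [Op [Op [Body [Expr id]] + [Op [Body [Expr id]]]] + [Body [Body [Expr id]] - [Expr id]]]
  [Op [Body [Expr id]] + [Op [Op [Body [Expr id]]] + [Body [Body [Expr id]] - [Expr id]]]]
  [Op [Body [Expr id]] + [Op [Body [Expr id]] + [Op [Body [Body [Expr id]] - [Expr id]]]]]

4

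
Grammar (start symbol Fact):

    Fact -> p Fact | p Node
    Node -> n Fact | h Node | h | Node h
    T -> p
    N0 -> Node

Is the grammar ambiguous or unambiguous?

Ambiguous

Witness: p h h

Derivation 1: Fact ⇒ p Node ⇒ p h Node ⇒ p h h
Derivation 2: Fact ⇒ p Node ⇒ p Node h ⇒ p h h

Two distinct leftmost derivations for the same string.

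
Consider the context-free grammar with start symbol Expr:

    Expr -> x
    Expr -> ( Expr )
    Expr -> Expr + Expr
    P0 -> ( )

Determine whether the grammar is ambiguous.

Ambiguous

Witness: x + x + x

Derivation 1: Expr ⇒ Expr + Expr ⇒ x + Expr ⇒ x + Expr + Expr ⇒ x + x + Expr ⇒ x + x + x
Derivation 2: Expr ⇒ Expr + Expr ⇒ Expr + Expr + Expr ⇒ x + Expr + Expr ⇒ x + x + Expr ⇒ x + x + x

Two distinct leftmost derivations for the same string.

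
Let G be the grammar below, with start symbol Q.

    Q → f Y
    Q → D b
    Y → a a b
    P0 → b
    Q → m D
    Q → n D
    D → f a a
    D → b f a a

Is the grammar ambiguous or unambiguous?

Ambiguous

Witness: f a a b

Derivation 1: Q ⇒ f Y ⇒ f a a b
Derivation 2: Q ⇒ D b ⇒ f a a b

Two distinct leftmost derivations for the same string.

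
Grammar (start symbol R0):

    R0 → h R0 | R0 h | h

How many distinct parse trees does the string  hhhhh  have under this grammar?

16

Parse trees for hhhhh (showing first 6 of 16):
  [R0 h [R0 h [R0 h [R0 h [R0 h]]]]]
  [R0 h [R0 h [R0 h [R0 [R0 h] h]]]]
  [R0 h [R0 h [R0 [R0 h [R0 h]] h]]]
  [R0 h [R0 h [R0 [R0 [R0 h] h] h]]]
  [R0 h [R0 [R0 h [R0 h [R0 h]]] h]]
  [R0 h [R0 [R0 h [R0 [R0 h] h]] h]]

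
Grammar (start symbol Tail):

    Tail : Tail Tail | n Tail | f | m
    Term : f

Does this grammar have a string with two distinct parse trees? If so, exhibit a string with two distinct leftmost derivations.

Witness: f f f

Derivation 1: Tail ⇒ Tail Tail ⇒ Tail Tail Tail ⇒ f Tail Tail ⇒ f f Tail ⇒ f f f
Derivation 2: Tail ⇒ Tail Tail ⇒ f Tail ⇒ f Tail Tail ⇒ f f Tail ⇒ f f f

Two distinct leftmost derivations for the same string.

Ambiguous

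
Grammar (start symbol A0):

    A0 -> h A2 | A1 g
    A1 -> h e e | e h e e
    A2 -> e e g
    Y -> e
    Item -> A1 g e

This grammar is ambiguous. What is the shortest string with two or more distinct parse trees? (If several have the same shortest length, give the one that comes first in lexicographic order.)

length 4: h e e g has 2 parse trees

Two derivations of h e e g:
  A0 ⇒ h A2 ⇒ h e e g
  A0 ⇒ A1 g ⇒ h e e g

h e e g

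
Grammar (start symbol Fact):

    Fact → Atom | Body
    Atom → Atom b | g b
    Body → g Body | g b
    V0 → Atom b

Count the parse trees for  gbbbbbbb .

1

Parse trees for gbbbbbbb:
  [Fact [Atom [Atom [Atom [Atom [Atom [Atom [Atom g b] b] b] b] b] b] b]]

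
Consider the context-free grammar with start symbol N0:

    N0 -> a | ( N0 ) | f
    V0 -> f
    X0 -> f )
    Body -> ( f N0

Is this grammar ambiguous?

(V0, X0, Body are unreachable from N0, so their rules don't affect L(N0).) L(N0) is { openⁿ atom closeⁿ : n ≥ 0 }. The bracket depth fixes n, and the derivation is forced at every step.

Unambiguous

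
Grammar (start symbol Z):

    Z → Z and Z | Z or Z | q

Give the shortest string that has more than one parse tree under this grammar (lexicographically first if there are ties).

q and q and q

length 1: no string has ≥2 trees
length 3: no string has ≥2 trees
length 5: q and q and q has 2 parse trees

Two derivations of q and q and q:
  Z ⇒ Z and Z ⇒ Z and Z and Z ⇒ q and Z and Z ⇒ q and q and Z ⇒ q and q and q
  Z ⇒ Z and Z ⇒ q and Z ⇒ q and Z and Z ⇒ q and q and Z ⇒ q and q and q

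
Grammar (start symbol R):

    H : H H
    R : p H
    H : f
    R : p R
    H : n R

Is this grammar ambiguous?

Witness: p f f f

Derivation 1: R ⇒ p H ⇒ p H H ⇒ p H H H ⇒ p f H H ⇒ p f f H ⇒ p f f f
Derivation 2: R ⇒ p H ⇒ p H H ⇒ p f H ⇒ p f H H ⇒ p f f H ⇒ p f f f

Two distinct leftmost derivations for the same string.

Ambiguous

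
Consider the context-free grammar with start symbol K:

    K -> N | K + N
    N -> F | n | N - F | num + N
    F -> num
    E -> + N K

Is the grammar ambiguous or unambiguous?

Ambiguous

Witness: num + n

Derivation 1: K ⇒ N ⇒ num + N ⇒ num + n
Derivation 2: K ⇒ K + N ⇒ N + N ⇒ F + N ⇒ num + N ⇒ num + n

Two distinct leftmost derivations for the same string.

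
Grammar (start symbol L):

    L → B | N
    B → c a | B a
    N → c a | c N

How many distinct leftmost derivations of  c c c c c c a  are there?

Parse trees for c c c c c c a:
  [L [N c [N c [N c [N c [N c [N c a]]]]]]]

1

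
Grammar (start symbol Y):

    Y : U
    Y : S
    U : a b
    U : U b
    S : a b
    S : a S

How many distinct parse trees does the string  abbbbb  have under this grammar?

Parse trees for abbbbb:
  [Y [U [U [U [U [U a b] b] b] b] b]]

1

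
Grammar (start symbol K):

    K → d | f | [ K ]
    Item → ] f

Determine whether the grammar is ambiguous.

Only K is reachable from K; ignoring the rest: L(K) is { openⁿ atom closeⁿ : n ≥ 0 }. The bracket depth fixes n, and the derivation is forced at every step.

Unambiguous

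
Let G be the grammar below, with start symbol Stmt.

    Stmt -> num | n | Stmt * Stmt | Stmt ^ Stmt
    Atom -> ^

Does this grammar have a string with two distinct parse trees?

Ambiguous

Witness: n * n * n

Derivation 1: Stmt ⇒ Stmt * Stmt ⇒ n * Stmt ⇒ n * Stmt * Stmt ⇒ n * n * Stmt ⇒ n * n * n
Derivation 2: Stmt ⇒ Stmt * Stmt ⇒ Stmt * Stmt * Stmt ⇒ n * Stmt * Stmt ⇒ n * n * Stmt ⇒ n * n * n

Two distinct leftmost derivations for the same string.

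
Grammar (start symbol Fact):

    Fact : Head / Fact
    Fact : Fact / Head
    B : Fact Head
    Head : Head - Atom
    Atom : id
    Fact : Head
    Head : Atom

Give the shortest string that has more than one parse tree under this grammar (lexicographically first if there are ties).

id / id

length 1: no string has ≥2 trees
length 3: id / id has 2 parse trees

Two derivations of id / id:
  Fact ⇒ Head / Fact ⇒ Atom / Fact ⇒ id / Fact ⇒ id / Head ⇒ id / Atom ⇒ id / id
  Fact ⇒ Fact / Head ⇒ Head / Head ⇒ Atom / Head ⇒ id / Head ⇒ id / Atom ⇒ id / id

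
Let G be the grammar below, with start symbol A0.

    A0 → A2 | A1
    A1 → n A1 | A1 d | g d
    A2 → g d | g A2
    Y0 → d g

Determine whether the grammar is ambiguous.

Witness: g d

Derivation 1: A0 ⇒ A2 ⇒ g d
Derivation 2: A0 ⇒ A1 ⇒ g d

Two distinct leftmost derivations for the same string.

Ambiguous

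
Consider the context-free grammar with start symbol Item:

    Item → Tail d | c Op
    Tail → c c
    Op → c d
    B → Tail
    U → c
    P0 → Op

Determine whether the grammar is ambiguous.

Ambiguous

Witness: c c d

Derivation 1: Item ⇒ Tail d ⇒ c c d
Derivation 2: Item ⇒ c Op ⇒ c c d

Two distinct leftmost derivations for the same string.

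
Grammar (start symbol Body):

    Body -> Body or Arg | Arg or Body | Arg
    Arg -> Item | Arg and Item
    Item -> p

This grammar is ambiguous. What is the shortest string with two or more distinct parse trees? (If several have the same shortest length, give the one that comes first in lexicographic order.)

p or p

length 1: no string has ≥2 trees
length 3: p or p has 2 parse trees

Two derivations of p or p:
  Body ⇒ Body or Arg ⇒ Arg or Arg ⇒ Item or Arg ⇒ p or Arg ⇒ p or Item ⇒ p or p
  Body ⇒ Arg or Body ⇒ Item or Body ⇒ p or Body ⇒ p or Arg ⇒ p or Item ⇒ p or p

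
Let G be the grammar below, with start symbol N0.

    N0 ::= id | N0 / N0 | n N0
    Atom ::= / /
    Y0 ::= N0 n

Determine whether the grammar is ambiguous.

Ambiguous

Witness: n id / id

Derivation 1: N0 ⇒ N0 / N0 ⇒ n N0 / N0 ⇒ n id / N0 ⇒ n id / id
Derivation 2: N0 ⇒ n N0 ⇒ n N0 / N0 ⇒ n id / N0 ⇒ n id / id

Two distinct leftmost derivations for the same string.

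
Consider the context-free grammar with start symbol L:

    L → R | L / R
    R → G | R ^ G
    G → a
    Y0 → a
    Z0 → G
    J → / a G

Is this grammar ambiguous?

Unambiguous

Only L, R, G are reachable from L; ignoring the rest: L → L / R | R  ;  R → R ^ G | G  — a left-associative chain with G at the bottom. Each string factors uniquely by precedence.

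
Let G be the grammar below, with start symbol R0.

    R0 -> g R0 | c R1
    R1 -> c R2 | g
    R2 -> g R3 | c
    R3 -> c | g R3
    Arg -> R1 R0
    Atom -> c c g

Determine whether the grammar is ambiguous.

(Arg, Atom are unreachable from R0, so their rules don't affect L(R0).) Each reachable nonterminal has at most one production per leading terminal, and all productions are right-linear; the derivation is determined token-by-token.

Unambiguous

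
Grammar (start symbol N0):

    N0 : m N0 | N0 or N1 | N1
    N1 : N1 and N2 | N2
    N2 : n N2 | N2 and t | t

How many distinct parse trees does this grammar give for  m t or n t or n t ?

3

Parse trees for m t or n t or n t:
  [N0 m [N0 [N0 [N0 [N1 [N2 t]]] or [N1 [N2 n [N2 t]]]] or [N1 [N2 n [N2 t]]]]]
  [N0 [N0 m [N0 [N0 [N1 [N2 t]]] or [N1 [N2 n [N2 t]]]]] or [N1 [N2 n [N2 t]]]]
  [N0 [N0 [N0 m [N0 [N1 [N2 t]]]] or [N1 [N2 n [N2 t]]]] or [N1 [N2 n [N2 t]]]]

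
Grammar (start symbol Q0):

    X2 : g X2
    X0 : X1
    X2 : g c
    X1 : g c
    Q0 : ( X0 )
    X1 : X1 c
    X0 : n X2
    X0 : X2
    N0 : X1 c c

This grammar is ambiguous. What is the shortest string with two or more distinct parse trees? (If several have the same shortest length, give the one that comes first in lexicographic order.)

length 4: ( g c ) has 2 parse trees

Two derivations of ( g c ):
  Q0 ⇒ ( X0 ) ⇒ ( X1 ) ⇒ ( g c )
  Q0 ⇒ ( X0 ) ⇒ ( X2 ) ⇒ ( g c )

( g c )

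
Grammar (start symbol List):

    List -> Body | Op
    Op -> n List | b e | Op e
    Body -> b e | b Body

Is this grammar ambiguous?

Witness: b e

Derivation 1: List ⇒ Body ⇒ b e
Derivation 2: List ⇒ Op ⇒ b e

Two distinct leftmost derivations for the same string.

Ambiguous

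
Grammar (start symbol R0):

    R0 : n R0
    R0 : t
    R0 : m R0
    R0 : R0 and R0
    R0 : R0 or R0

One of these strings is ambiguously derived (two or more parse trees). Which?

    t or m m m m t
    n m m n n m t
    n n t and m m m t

n n t and m m m t

t or m m m m t: 1 tree
n m m n n m t: 1 tree
n n t and m m m t: 3 trees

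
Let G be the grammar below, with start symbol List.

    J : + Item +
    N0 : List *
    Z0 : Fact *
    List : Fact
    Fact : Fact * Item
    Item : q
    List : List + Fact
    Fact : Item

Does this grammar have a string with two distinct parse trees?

Unambiguous

(N0, Z0, J are unreachable from List, so their rules don't affect L(List).) This is a standard precedence ladder (List over Fact over Item), with each level left-recursive on its own operator ('+' at List, '*' at Fact). That structure is LR(1), hence unambiguous.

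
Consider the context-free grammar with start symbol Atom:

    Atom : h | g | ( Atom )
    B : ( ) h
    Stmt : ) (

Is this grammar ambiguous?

Only Atom is reachable from Atom; ignoring the rest: L(Atom) is { openⁿ atom closeⁿ : n ≥ 0 }. The bracket depth fixes n, and the derivation is forced at every step.

Unambiguous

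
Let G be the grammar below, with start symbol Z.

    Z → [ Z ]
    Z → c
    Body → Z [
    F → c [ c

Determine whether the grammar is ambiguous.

Only Z is reachable from Z; ignoring the rest: L(Z) is { openⁿ atom closeⁿ : n ≥ 0 }. The bracket depth fixes n, and the derivation is forced at every step.

Unambiguous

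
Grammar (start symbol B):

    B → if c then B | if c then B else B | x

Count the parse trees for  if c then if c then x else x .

2

Parse trees for if c then if c then x else x:
  [B if c then [B if c then [B x] else [B x]]]
  [B if c then [B if c then [B x]] else [B x]]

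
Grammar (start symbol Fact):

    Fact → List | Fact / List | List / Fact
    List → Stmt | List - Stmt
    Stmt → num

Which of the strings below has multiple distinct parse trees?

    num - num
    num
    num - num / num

num - num / num

num - num: 1 tree
num: 1 tree
num - num / num: 2 trees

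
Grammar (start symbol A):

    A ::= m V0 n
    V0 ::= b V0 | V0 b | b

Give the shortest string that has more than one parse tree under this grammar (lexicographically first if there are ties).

m b b n

length 3: no string has ≥2 trees
length 4: m b b n has 2 parse trees

Two derivations of m b b n:
  A ⇒ m V0 n ⇒ m b V0 n ⇒ m b b n
  A ⇒ m V0 n ⇒ m V0 b n ⇒ m b b n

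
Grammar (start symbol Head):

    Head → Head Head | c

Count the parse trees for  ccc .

2

Parse trees for ccc:
  [Head [Head c] [Head [Head c] [Head c]]]
  [Head [Head [Head c] [Head c]] [Head c]]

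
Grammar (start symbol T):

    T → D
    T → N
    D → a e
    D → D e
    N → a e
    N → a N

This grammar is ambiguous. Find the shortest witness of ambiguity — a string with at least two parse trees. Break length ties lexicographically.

length 2: a e has 2 parse trees

Two derivations of a e:
  T ⇒ D ⇒ a e
  T ⇒ N ⇒ a e

a e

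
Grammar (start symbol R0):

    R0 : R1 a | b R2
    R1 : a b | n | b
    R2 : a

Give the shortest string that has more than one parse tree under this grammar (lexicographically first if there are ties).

b a

length 2: b a has 2 parse trees

Two derivations of b a:
  R0 ⇒ R1 a ⇒ b a
  R0 ⇒ b R2 ⇒ b a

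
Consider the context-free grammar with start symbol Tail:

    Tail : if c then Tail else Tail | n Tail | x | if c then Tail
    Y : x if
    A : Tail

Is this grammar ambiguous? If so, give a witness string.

Ambiguous

Witness: if c then if c then x else x

Derivation 1: Tail ⇒ if c then Tail else Tail ⇒ if c then if c then Tail else Tail ⇒ if c then if c then x else Tail ⇒ if c then if c then x else x
Derivation 2: Tail ⇒ if c then Tail ⇒ if c then if c then Tail else Tail ⇒ if c then if c then x else Tail ⇒ if c then if c then x else x

Two distinct leftmost derivations for the same string.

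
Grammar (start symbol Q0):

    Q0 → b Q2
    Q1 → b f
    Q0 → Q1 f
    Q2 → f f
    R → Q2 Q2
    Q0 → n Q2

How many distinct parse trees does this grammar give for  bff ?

Parse trees for bff:
  [Q0 b [Q2 f f]]
  [Q0 [Q1 b f] f]

2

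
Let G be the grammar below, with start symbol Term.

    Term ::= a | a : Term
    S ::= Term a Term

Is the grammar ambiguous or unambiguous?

Unambiguous

(S is unreachable from Term, so its rules don't affect L(Term).) Right-recursive list with a separator: after each atom, whether the separator follows determines the rule. One parse per string.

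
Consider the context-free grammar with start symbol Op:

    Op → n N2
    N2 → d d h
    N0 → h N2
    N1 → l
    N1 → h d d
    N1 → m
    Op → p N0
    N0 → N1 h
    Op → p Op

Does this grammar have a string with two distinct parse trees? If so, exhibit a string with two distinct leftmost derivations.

Witness: p h d d h

Derivation 1: Op ⇒ p N0 ⇒ p h N2 ⇒ p h d d h
Derivation 2: Op ⇒ p N0 ⇒ p N1 h ⇒ p h d d h

Two distinct leftmost derivations for the same string.

Ambiguous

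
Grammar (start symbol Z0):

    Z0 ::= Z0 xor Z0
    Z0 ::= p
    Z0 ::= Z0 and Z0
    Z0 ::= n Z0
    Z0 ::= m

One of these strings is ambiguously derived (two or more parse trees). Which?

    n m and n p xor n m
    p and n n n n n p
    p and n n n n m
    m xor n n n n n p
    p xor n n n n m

n m and n p xor n m: 7 trees
p and n n n n n p: 1 tree
p and n n n n m: 1 tree
m xor n n n n n p: 1 tree
p xor n n n n m: 1 tree

n m and n p xor n m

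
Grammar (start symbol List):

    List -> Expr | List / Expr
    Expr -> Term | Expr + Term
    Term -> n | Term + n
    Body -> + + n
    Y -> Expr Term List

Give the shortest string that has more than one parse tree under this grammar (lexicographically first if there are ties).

length 1: no string has ≥2 trees
length 3: n + n has 2 parse trees

Two derivations of n + n:
  List ⇒ Expr ⇒ Term ⇒ Term + n ⇒ n + n
  List ⇒ Expr ⇒ Expr + Term ⇒ Term + Term ⇒ n + Term ⇒ n + n

n + n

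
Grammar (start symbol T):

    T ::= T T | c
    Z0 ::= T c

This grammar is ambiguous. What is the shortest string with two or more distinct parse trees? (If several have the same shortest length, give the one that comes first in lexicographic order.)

length 1: no string has ≥2 trees
length 2: no string has ≥2 trees
length 3: c c c has 2 parse trees

Two derivations of c c c:
  T ⇒ T T ⇒ T T T ⇒ c T T ⇒ c c T ⇒ c c c
  T ⇒ T T ⇒ c T ⇒ c T T ⇒ c c T ⇒ c c c

c c c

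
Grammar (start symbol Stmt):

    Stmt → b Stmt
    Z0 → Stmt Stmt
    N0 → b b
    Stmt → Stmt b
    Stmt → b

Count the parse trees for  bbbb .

8

Parse trees for bbbb:
  [Stmt b [Stmt b [Stmt b [Stmt b]]]]
  [Stmt b [Stmt b [Stmt [Stmt b] b]]]
  [Stmt b [Stmt [Stmt b [Stmt b]] b]]
  [Stmt b [Stmt [Stmt [Stmt b] b] b]]
  [Stmt [Stmt b [Stmt b [Stmt b]]] b]
  [Stmt [Stmt b [Stmt [Stmt b] b]] b]
  [Stmt [Stmt [Stmt b [Stmt b]] b] b]
  [Stmt [Stmt [Stmt [Stmt b] b] b] b]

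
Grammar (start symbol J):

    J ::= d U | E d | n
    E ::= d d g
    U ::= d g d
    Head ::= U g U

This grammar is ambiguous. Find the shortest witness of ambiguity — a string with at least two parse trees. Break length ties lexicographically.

d d g d

length 1: no string has ≥2 trees
length 4: d d g d has 2 parse trees

Two derivations of d d g d:
  J ⇒ d U ⇒ d d g d
  J ⇒ E d ⇒ d d g d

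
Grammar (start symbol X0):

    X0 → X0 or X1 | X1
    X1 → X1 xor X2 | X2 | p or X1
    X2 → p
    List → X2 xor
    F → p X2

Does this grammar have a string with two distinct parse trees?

Ambiguous

Witness: p or p

Derivation 1: X0 ⇒ X0 or X1 ⇒ X1 or X1 ⇒ X2 or X1 ⇒ p or X1 ⇒ p or X2 ⇒ p or p
Derivation 2: X0 ⇒ X1 ⇒ p or X1 ⇒ p or X2 ⇒ p or p

Two distinct leftmost derivations for the same string.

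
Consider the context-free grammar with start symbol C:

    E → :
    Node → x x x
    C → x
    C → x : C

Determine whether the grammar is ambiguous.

Unambiguous

Only C is reachable from C; ignoring the rest: Right-recursive list with a separator: after each atom, whether the separator follows determines the rule. One parse per string.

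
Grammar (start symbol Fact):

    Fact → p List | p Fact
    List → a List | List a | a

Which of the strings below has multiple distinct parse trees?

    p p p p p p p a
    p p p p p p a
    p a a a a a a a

p a a a a a a a

p p p p p p p a: 1 tree
p p p p p p a: 1 tree
p a a a a a a a: 64 trees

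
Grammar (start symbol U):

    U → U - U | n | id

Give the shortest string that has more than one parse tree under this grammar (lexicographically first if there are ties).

length 1: no string has ≥2 trees
length 3: no string has ≥2 trees
length 5: id - id - id has 2 parse trees

Two derivations of id - id - id:
  U ⇒ U - U ⇒ U - U - U ⇒ id - U - U ⇒ id - id - U ⇒ id - id - id
  U ⇒ U - U ⇒ id - U ⇒ id - U - U ⇒ id - id - U ⇒ id - id - id

id - id - id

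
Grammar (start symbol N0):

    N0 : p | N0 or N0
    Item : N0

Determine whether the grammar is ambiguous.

Ambiguous

Witness: p or p or p

Derivation 1: N0 ⇒ N0 or N0 ⇒ p or N0 ⇒ p or N0 or N0 ⇒ p or p or N0 ⇒ p or p or p
Derivation 2: N0 ⇒ N0 or N0 ⇒ N0 or N0 or N0 ⇒ p or N0 or N0 ⇒ p or p or N0 ⇒ p or p or p

Two distinct leftmost derivations for the same string.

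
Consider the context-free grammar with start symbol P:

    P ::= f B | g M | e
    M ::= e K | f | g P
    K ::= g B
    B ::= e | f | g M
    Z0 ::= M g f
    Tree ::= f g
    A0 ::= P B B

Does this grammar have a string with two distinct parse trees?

Unambiguous

(Z0, Tree, A0 are unreachable from P, so their rules don't affect L(P).) Each reachable nonterminal has at most one production per leading terminal, and all productions are right-linear; the derivation is determined token-by-token.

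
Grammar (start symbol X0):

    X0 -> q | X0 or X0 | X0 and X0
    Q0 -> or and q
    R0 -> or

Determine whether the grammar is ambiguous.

Witness: q and q and q

Derivation 1: X0 ⇒ X0 and X0 ⇒ q and X0 ⇒ q and X0 and X0 ⇒ q and q and X0 ⇒ q and q and q
Derivation 2: X0 ⇒ X0 and X0 ⇒ X0 and X0 and X0 ⇒ q and X0 and X0 ⇒ q and q and X0 ⇒ q and q and q

Two distinct leftmost derivations for the same string.

Ambiguous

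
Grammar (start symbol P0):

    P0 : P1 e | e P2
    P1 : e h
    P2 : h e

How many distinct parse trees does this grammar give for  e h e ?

2

Parse trees for e h e:
  [P0 [P1 e h] e]
  [P0 e [P2 h e]]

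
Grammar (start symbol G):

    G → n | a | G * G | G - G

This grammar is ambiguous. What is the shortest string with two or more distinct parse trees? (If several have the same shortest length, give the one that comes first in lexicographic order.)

a * a * a

length 1: no string has ≥2 trees
length 3: no string has ≥2 trees
length 5: a * a * a has 2 parse trees

Two derivations of a * a * a:
  G ⇒ G * G ⇒ a * G ⇒ a * G * G ⇒ a * a * G ⇒ a * a * a
  G ⇒ G * G ⇒ G * G * G ⇒ a * G * G ⇒ a * a * G ⇒ a * a * a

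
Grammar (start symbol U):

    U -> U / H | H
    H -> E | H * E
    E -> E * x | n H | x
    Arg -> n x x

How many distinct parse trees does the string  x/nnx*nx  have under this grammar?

3

Parse trees for x/nnx*nx:
  [U [U [H [E x]]] / [H [E n [H [E n [H [H [E x]] * [E n [H [E x]]]]]]]]]
  [U [U [H [E x]]] / [H [E n [H [H [E n [H [E x]]]] * [E n [H [E x]]]]]]]
  [U [U [H [E x]]] / [H [H [E n [H [E n [H [E x]]]]]] * [E n [H [E x]]]]]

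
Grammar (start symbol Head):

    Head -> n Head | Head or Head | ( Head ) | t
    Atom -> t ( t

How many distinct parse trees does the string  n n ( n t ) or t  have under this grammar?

Parse trees for n n ( n t ) or t:
  [Head n [Head n [Head [Head ( [Head n [Head t]] )] or [Head t]]]]
  [Head n [Head [Head n [Head ( [Head n [Head t]] )]] or [Head t]]]
  [Head [Head n [Head n [Head ( [Head n [Head t]] )]]] or [Head t]]

3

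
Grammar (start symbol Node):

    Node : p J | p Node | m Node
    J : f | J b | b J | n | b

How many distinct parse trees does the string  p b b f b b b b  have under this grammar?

15

Parse trees for p b b f b b b b (showing first 6 of 15):
  [Node p [J [J [J [J [J b [J b [J f]]] b] b] b] b]]
  [Node p [J [J [J [J b [J [J b [J f]] b]] b] b] b]]
  [Node p [J [J [J [J b [J b [J [J f] b]]] b] b] b]]
  [Node p [J [J [J b [J [J [J b [J f]] b] b]] b] b]]
  [Node p [J [J [J b [J [J b [J [J f] b]] b]] b] b]]
  [Node p [J [J [J b [J b [J [J [J f] b] b]]] b] b]]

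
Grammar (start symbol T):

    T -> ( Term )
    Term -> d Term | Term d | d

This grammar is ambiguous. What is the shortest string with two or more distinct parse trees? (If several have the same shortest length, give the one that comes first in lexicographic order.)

( d d )

length 3: no string has ≥2 trees
length 4: ( d d ) has 2 parse trees

Two derivations of ( d d ):
  T ⇒ ( Term ) ⇒ ( d Term ) ⇒ ( d d )
  T ⇒ ( Term ) ⇒ ( Term d ) ⇒ ( d d )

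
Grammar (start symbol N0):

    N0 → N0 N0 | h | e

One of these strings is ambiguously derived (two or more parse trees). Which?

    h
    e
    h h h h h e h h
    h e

h h h h h e h h

h: 1 tree
e: 1 tree
h h h h h e h h: 429 trees
h e: 1 tree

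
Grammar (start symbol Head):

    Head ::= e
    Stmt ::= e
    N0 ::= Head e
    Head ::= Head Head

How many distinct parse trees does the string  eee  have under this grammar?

2

Parse trees for eee:
  [Head [Head e] [Head [Head e] [Head e]]]
  [Head [Head [Head e] [Head e]] [Head e]]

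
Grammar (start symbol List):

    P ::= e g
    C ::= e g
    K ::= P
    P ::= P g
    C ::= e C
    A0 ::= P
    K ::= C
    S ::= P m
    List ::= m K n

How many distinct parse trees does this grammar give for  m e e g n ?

Parse trees for m e e g n:
  [List m [K [C e [C e g]]] n]

1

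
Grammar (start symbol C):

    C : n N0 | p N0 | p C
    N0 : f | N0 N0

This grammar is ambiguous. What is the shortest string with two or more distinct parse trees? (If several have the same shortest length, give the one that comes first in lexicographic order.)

length 2: no string has ≥2 trees
length 3: no string has ≥2 trees
length 4: n f f f has 2 parse trees

Two derivations of n f f f:
  C ⇒ n N0 ⇒ n N0 N0 ⇒ n f N0 ⇒ n f N0 N0 ⇒ n f f N0 ⇒ n f f f
  C ⇒ n N0 ⇒ n N0 N0 ⇒ n N0 N0 N0 ⇒ n f N0 N0 ⇒ n f f N0 ⇒ n f f f

n f f f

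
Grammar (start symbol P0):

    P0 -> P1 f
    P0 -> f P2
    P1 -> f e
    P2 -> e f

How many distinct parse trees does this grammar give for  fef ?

2

Parse trees for fef:
  [P0 [P1 f e] f]
  [P0 f [P2 e f]]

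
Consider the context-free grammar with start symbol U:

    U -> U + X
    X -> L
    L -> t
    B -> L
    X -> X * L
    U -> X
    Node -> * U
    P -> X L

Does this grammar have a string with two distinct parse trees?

Unambiguous

(Node, P, B are unreachable from U, so their rules don't affect L(U).) This is a standard precedence ladder (U over X over L), with each level left-recursive on its own operator ('+' at U, '*' at X). That structure is LR(1), hence unambiguous.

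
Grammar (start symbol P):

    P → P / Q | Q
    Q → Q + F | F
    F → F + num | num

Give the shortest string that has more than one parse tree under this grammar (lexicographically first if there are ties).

num + num

length 1: no string has ≥2 trees
length 3: num + num has 2 parse trees

Two derivations of num + num:
  P ⇒ Q ⇒ Q + F ⇒ F + F ⇒ num + F ⇒ num + num
  P ⇒ Q ⇒ F ⇒ F + num ⇒ num + num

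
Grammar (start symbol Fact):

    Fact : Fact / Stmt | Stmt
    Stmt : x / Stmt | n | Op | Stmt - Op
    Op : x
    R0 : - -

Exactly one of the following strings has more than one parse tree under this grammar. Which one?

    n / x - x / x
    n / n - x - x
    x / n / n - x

x / n / n - x

n / x - x / x: 1 tree
n / n - x - x: 1 tree
x / n / n - x: 2 trees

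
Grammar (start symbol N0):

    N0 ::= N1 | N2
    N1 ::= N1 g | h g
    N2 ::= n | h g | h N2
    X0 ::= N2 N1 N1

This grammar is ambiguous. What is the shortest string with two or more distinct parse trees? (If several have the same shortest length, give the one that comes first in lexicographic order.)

length 1: no string has ≥2 trees
length 2: h g has 2 parse trees

Two derivations of h g:
  N0 ⇒ N1 ⇒ h g
  N0 ⇒ N2 ⇒ h g

h g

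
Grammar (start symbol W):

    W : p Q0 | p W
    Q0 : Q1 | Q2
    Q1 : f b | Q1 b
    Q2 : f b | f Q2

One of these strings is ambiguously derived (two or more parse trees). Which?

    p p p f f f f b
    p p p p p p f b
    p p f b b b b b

p p p p p p f b

p p p f f f f b: 1 tree
p p p p p p f b: 2 trees
p p f b b b b b: 1 tree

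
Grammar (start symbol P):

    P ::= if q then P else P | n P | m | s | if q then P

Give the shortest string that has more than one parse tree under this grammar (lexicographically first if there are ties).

if q then if q then m else m

length 1: no string has ≥2 trees
length 2: no string has ≥2 trees
length 3: no string has ≥2 trees
length 4: no string has ≥2 trees
length 5: no string has ≥2 trees
length 6: no string has ≥2 trees
length 7: no string has ≥2 trees
length 8: no string has ≥2 trees
length 9: if q then if q then m else m has 2 parse trees

Two derivations of if q then if q then m else m:
  P ⇒ if q then P else P ⇒ if q then if q then P else P ⇒ if q then if q then m else P ⇒ if q then if q then m else m
  P ⇒ if q then P ⇒ if q then if q then P else P ⇒ if q then if q then m else P ⇒ if q then if q then m else m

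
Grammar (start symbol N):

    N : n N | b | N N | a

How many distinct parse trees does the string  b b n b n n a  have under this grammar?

7

Parse trees for b b n b n n a:
  [N [N b] [N [N b] [N n [N [N b] [N n [N n [N a]]]]]]]
  [N [N b] [N [N b] [N [N n [N b]] [N n [N n [N a]]]]]]
  [N [N b] [N [N [N b] [N n [N b]]] [N n [N n [N a]]]]]
  [N [N [N b] [N b]] [N n [N [N b] [N n [N n [N a]]]]]]
  [N [N [N b] [N b]] [N [N n [N b]] [N n [N n [N a]]]]]
  [N [N [N b] [N [N b] [N n [N b]]]] [N n [N n [N a]]]]
  [N [N [N [N b] [N b]] [N n [N b]]] [N n [N n [N a]]]]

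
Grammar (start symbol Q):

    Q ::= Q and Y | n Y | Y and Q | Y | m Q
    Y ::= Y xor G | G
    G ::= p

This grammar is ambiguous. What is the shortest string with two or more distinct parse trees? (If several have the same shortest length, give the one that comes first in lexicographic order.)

length 1: no string has ≥2 trees
length 2: no string has ≥2 trees
length 3: p and p has 2 parse trees

Two derivations of p and p:
  Q ⇒ Q and Y ⇒ Y and Y ⇒ G and Y ⇒ p and Y ⇒ p and G ⇒ p and p
  Q ⇒ Y and Q ⇒ G and Q ⇒ p and Q ⇒ p and Y ⇒ p and G ⇒ p and p

p and p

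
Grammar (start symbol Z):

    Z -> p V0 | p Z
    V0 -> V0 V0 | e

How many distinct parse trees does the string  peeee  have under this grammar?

Parse trees for peeee:
  [Z p [V0 [V0 e] [V0 [V0 e] [V0 [V0 e] [V0 e]]]]]
  [Z p [V0 [V0 e] [V0 [V0 [V0 e] [V0 e]] [V0 e]]]]
  [Z p [V0 [V0 [V0 e] [V0 e]] [V0 [V0 e] [V0 e]]]]
  [Z p [V0 [V0 [V0 e] [V0 [V0 e] [V0 e]]] [V0 e]]]
  [Z p [V0 [V0 [V0 [V0 e] [V0 e]] [V0 e]] [V0 e]]]

5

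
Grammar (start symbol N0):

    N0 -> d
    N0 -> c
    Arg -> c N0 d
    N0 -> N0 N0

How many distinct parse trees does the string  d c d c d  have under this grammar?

14

Parse trees for d c d c d (showing first 6 of 14):
  [N0 [N0 d] [N0 [N0 c] [N0 [N0 d] [N0 [N0 c] [N0 d]]]]]
  [N0 [N0 d] [N0 [N0 c] [N0 [N0 [N0 d] [N0 c]] [N0 d]]]]
  [N0 [N0 d] [N0 [N0 [N0 c] [N0 d]] [N0 [N0 c] [N0 d]]]]
  [N0 [N0 d] [N0 [N0 [N0 c] [N0 [N0 d] [N0 c]]] [N0 d]]]
  [N0 [N0 d] [N0 [N0 [N0 [N0 c] [N0 d]] [N0 c]] [N0 d]]]
  [N0 [N0 [N0 d] [N0 c]] [N0 [N0 d] [N0 [N0 c] [N0 d]]]]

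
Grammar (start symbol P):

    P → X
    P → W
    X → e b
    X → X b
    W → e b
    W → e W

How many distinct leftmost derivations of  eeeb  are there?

1

Parse trees for eeeb:
  [P [W e [W e [W e b]]]]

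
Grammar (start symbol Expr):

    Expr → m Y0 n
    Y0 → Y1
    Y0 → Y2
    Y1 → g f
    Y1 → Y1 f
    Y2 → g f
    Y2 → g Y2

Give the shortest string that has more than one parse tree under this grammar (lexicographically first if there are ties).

length 4: m g f n has 2 parse trees

Two derivations of m g f n:
  Expr ⇒ m Y0 n ⇒ m Y1 n ⇒ m g f n
  Expr ⇒ m Y0 n ⇒ m Y2 n ⇒ m g f n

m g f n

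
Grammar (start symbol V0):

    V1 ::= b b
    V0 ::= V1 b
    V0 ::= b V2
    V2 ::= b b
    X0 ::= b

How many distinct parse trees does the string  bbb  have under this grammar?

Parse trees for bbb:
  [V0 [V1 b b] b]
  [V0 b [V2 b b]]

2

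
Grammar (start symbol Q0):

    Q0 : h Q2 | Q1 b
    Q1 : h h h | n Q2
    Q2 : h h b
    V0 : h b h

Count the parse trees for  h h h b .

2

Parse trees for h h h b:
  [Q0 h [Q2 h h b]]
  [Q0 [Q1 h h h] b]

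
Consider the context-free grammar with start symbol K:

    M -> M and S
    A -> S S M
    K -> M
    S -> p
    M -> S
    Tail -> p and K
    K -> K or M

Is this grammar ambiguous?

(Tail, A are unreachable from K, so their rules don't affect L(K).) This is a standard precedence ladder (K over M over S), with each level left-recursive on its own operator ('or' at K, 'and' at M). That structure is LR(1), hence unambiguous.

Unambiguous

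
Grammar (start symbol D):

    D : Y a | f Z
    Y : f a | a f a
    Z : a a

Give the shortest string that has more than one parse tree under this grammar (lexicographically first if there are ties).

f a a

length 3: f a a has 2 parse trees

Two derivations of f a a:
  D ⇒ Y a ⇒ f a a
  D ⇒ f Z ⇒ f a a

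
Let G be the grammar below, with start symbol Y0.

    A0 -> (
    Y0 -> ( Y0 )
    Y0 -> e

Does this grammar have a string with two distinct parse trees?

Only Y0 is reachable from Y0; ignoring the rest: L(Y0) is { openⁿ atom closeⁿ : n ≥ 0 }. The bracket depth fixes n, and the derivation is forced at every step.

Unambiguous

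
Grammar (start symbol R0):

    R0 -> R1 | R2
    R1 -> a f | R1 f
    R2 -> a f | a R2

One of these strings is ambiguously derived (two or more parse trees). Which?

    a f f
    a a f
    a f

a f

a f f: 1 tree
a a f: 1 tree
a f: 2 trees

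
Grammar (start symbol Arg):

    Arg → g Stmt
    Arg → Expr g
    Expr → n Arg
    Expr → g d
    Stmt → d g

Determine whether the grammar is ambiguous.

Witness: g d g

Derivation 1: Arg ⇒ g Stmt ⇒ g d g
Derivation 2: Arg ⇒ Expr g ⇒ g d g

Two distinct leftmost derivations for the same string.

Ambiguous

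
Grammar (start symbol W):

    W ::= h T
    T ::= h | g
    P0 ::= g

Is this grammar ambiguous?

Unambiguous

(P0 is unreachable from W, so its rules don't affect L(W).) Restricted to the reachable nonterminals, every rule has the form A → t or A → t B, and no two rules for the same A share a first terminal. The grammar encodes a DFA — one run per string.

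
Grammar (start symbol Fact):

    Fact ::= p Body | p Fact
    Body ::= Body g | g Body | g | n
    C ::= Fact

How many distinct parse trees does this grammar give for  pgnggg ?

Parse trees for pgnggg:
  [Fact p [Body [Body [Body [Body g [Body n]] g] g] g]]
  [Fact p [Body [Body [Body g [Body [Body n] g]] g] g]]
  [Fact p [Body [Body g [Body [Body [Body n] g] g]] g]]
  [Fact p [Body g [Body [Body [Body [Body n] g] g] g]]]

4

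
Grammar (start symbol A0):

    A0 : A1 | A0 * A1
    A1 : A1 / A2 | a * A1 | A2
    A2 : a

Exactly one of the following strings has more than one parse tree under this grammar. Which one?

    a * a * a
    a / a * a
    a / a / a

a * a * a: 4 trees
a / a * a: 1 tree
a / a / a: 1 tree

a * a * a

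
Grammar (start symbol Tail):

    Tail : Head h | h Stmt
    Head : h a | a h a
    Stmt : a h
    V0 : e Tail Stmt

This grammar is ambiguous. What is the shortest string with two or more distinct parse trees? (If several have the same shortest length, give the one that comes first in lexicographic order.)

length 3: h a h has 2 parse trees

Two derivations of h a h:
  Tail ⇒ Head h ⇒ h a h
  Tail ⇒ h Stmt ⇒ h a h

h a h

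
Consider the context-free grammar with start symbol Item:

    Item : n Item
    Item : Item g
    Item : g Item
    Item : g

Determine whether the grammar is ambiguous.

Ambiguous

Witness: g g

Derivation 1: Item ⇒ Item g ⇒ g g
Derivation 2: Item ⇒ g Item ⇒ g g

Two distinct leftmost derivations for the same string.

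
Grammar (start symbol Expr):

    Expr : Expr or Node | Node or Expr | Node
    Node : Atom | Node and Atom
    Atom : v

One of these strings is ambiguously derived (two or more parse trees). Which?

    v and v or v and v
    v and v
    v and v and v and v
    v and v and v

v and v or v and v: 2 trees
v and v: 1 tree
v and v and v and v: 1 tree
v and v and v: 1 tree

v and v or v and v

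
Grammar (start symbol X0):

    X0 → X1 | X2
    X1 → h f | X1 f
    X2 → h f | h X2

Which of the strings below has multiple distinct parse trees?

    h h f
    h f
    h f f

h h f: 1 tree
h f: 2 trees
h f f: 1 tree

h f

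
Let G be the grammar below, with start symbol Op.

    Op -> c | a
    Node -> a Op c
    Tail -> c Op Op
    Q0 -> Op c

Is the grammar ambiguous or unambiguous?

(Node, Tail, Q0 are unreachable from Op, so their rules don't affect L(Op).) Restricted to the reachable nonterminals, every rule has the form A → t or A → t B, and no two rules for the same A share a first terminal. The grammar encodes a DFA — one run per string.

Unambiguous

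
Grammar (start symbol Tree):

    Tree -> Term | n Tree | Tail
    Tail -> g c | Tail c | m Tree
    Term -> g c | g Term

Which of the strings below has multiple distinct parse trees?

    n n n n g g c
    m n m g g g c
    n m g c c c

n n n n g g c: 1 tree
m n m g g g c: 1 tree
n m g c c c: 4 trees

n m g c c c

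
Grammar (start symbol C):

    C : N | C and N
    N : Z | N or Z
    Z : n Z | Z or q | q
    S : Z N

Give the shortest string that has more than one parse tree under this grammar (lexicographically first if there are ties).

q or q

length 1: no string has ≥2 trees
length 2: no string has ≥2 trees
length 3: q or q has 2 parse trees

Two derivations of q or q:
  C ⇒ N ⇒ Z ⇒ Z or q ⇒ q or q
  C ⇒ N ⇒ N or Z ⇒ Z or Z ⇒ q or Z ⇒ q or q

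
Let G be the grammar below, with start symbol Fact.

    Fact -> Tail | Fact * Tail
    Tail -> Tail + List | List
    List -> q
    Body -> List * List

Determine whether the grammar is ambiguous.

Unambiguous

Only Fact, Tail, List are reachable from Fact; ignoring the rest: This is a standard precedence ladder (Fact over Tail over List), with each level left-recursive on its own operator ('*' at Fact, '+' at Tail). That structure is LR(1), hence unambiguous.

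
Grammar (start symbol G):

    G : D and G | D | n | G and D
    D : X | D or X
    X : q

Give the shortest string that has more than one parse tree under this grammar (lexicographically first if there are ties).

length 1: no string has ≥2 trees
length 3: q and q has 2 parse trees

Two derivations of q and q:
  G ⇒ D and G ⇒ X and G ⇒ q and G ⇒ q and D ⇒ q and X ⇒ q and q
  G ⇒ G and D ⇒ D and D ⇒ X and D ⇒ q and D ⇒ q and X ⇒ q and q

q and q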